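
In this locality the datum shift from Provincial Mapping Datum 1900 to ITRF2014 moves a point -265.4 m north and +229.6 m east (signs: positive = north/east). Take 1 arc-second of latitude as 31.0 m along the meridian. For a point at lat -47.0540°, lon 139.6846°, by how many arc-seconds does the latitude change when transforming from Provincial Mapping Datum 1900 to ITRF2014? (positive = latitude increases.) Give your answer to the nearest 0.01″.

Δφ = -8.56″

1″ of latitude = 31.00 m, so Δφ = -265.4 / 31.00 = -8.561″.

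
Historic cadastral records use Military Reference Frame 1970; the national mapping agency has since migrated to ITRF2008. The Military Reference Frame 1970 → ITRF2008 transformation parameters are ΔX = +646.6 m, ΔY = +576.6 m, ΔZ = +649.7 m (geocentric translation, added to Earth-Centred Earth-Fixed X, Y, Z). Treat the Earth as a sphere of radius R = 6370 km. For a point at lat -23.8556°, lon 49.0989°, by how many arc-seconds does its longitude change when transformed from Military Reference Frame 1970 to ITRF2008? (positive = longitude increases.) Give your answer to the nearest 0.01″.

sin φ = -0.404433, cos φ = 0.914568, sin λ = 0.755841, cos λ = 0.654755.
East component: ΔE = −sin λ·ΔX + cos λ·ΔY = −(0.755841)(646.6) + (0.654755)(576.6) = -111.19 m.
1° of latitude spans πR/180 = 111177 m; at latitude φ, 1° of longitude spans that × cos φ = 101679.3 m, so Δλ = -111.19 / 101679.3 × 3600 = -3.937″.

Δλ = -3.94″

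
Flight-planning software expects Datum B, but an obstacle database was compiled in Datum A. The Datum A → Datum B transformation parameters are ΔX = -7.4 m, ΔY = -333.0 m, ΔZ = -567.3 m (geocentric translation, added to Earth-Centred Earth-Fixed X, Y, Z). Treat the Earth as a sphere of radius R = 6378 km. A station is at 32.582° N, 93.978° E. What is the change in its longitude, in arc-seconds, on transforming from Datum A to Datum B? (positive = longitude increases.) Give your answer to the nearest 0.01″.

sin φ = 0.538506, cos φ = 0.842622, sin λ = 0.997591, cos λ = -0.069373.
East component: ΔE = −sin λ·ΔX + cos λ·ΔY = −(0.997591)(-7.4) + (-0.069373)(-333.0) = 30.48 m.
1° of latitude spans πR/180 = 111317 m; at latitude φ, 1° of longitude spans that × cos φ = 93798.2 m, so Δλ = 30.48 / 93798.2 × 3600 = 1.170″.

Δλ = 1.17″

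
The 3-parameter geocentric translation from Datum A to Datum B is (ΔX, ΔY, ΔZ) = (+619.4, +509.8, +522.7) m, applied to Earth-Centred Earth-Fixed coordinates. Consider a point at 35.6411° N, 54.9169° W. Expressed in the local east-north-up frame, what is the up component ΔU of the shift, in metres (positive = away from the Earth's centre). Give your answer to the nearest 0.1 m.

ΔU = 254.9 m

The local up (radial) axis is (cos φ cos λ, cos φ sin λ, sin φ), giving ΔU = 289.322 − 339.034 + 304.580 = 254.87 m.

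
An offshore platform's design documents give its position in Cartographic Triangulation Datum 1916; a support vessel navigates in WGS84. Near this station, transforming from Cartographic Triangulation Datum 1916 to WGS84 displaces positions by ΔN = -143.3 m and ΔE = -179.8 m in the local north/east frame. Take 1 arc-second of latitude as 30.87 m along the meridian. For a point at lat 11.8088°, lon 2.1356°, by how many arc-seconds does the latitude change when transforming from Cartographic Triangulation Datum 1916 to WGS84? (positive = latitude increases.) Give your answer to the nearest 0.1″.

Δφ = -4.6″

1″ of latitude = 30.87 m, so Δφ = -143.3 / 30.87 = -4.642″.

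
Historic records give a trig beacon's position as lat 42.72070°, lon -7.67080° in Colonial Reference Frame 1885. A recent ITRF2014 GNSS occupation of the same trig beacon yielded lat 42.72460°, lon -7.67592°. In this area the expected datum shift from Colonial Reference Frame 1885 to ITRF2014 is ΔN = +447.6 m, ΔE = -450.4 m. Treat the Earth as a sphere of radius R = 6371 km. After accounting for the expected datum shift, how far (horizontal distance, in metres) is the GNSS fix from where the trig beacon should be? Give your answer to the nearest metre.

Observed coordinate differences: Δφ = +0.00390°, Δλ = -0.00512°.
Converting to metres (1° lat = 111195 m, cos φ = 0.734670): observed ΔN = 433.7 m, observed ΔE = -418.3 m.
Subtracting the expected shift leaves a residual of 433.7 − (447.6) = -13.9 m north and -418.3 − (-450.4) = 32.1 m east.
Residual distance = √((-13.9)² + 32.1²) = 35.0 m.

35 m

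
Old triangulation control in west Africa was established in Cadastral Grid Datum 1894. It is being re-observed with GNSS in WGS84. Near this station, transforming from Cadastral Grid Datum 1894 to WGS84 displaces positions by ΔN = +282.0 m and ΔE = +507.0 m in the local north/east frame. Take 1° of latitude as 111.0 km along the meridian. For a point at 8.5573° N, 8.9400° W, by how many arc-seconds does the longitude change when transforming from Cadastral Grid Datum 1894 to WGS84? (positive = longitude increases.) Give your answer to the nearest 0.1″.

At latitude 8.5573°, cos φ = 0.988868.
1° of longitude at this latitude = 111.0 × cos φ = 109.76 km, so Δλ = 507.0 / 109764.3 = 0.0046190° = 16.628″.

Δλ = 16.6″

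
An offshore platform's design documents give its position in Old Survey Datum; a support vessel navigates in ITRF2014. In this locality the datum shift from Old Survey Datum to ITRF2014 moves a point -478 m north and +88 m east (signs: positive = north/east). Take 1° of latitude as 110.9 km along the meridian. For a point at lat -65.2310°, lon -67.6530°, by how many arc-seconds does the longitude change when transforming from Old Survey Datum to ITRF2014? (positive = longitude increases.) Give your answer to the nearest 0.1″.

Δλ = 6.8″

At latitude -65.2310°, cos φ = 0.418961.
1° of longitude at this latitude = 110.9 × cos φ = 46.46 km, so Δλ = 88.0 / 46462.8 = 0.0018940° = 6.818″.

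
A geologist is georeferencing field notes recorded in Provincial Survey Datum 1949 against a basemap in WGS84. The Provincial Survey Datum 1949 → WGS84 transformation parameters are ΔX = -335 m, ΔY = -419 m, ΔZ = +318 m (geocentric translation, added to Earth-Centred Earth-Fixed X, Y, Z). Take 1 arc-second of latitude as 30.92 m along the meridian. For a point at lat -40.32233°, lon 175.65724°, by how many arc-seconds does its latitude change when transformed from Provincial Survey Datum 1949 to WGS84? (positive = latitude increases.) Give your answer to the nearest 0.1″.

Δφ = 14.2″

sin φ = -0.647087, cos φ = 0.762416, sin λ = 0.075723, cos λ = -0.997129.
North component: ΔN = −sin φ cos λ·ΔX − sin φ sin λ·ΔY + cos φ·ΔZ = −(-0.647087)(-0.997129)(-335) − (-0.647087)(0.075723)(-419) + (0.762416)(318) = 438.07 m.
1° of latitude spans 3600 × 30.92 = 111312 m, so Δφ = 438.07 / 111312 × 3600 = 14.168″.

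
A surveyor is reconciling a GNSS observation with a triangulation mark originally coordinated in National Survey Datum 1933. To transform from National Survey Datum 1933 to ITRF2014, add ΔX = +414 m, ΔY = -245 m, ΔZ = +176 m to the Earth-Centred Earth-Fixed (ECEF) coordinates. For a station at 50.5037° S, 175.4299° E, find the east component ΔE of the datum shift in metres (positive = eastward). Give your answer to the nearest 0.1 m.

The local east axis at (φ, λ) is (−sin λ, cos λ, 0), so ΔE = −sin(175.4299°)·414 + cos(175.4299°)·(-245) = 211.23 m.

ΔE = 211.2 m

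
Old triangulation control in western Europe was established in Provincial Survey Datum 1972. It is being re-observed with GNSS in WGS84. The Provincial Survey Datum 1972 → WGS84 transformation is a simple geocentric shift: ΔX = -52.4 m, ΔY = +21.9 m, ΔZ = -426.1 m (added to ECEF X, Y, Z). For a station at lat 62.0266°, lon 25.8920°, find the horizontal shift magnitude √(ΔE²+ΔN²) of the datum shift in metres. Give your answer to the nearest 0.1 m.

The local east axis at (φ, λ) is (−sin λ, cos λ, 0), so ΔE = −sin(25.8920°)·(-52.4) + cos(25.8920°)·21.9 = 42.58 m.
The local north axis is (−sin φ cos λ, −sin φ sin λ, cos φ), giving ΔN = 41.632 − 8.446 − 199.867 = -166.68 m.
Horizontal magnitude = √(ΔE² + ΔN²) = √(42.58² + (-166.68)²) = 172.03 m.

172.0 m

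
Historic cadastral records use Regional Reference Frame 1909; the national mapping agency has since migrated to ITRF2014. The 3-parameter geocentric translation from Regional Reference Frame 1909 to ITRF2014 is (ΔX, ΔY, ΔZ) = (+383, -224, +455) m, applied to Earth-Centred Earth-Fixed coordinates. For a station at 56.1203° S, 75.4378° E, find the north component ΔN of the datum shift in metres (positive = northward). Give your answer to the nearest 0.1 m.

ΔN = 153.6 m

At φ = -56.1203°, λ = 75.4378°: sin φ = -0.830210, cos φ = 0.557451, sin λ = 0.967875, cos λ = 0.251431.
ΔN = −sin φ cos λ·ΔX − sin φ sin λ·ΔY + cos φ·ΔZ = −(-0.830210)(0.251431)(383) − (-0.830210)(0.967875)(-224) + (0.557451)(455) = 153.59 m.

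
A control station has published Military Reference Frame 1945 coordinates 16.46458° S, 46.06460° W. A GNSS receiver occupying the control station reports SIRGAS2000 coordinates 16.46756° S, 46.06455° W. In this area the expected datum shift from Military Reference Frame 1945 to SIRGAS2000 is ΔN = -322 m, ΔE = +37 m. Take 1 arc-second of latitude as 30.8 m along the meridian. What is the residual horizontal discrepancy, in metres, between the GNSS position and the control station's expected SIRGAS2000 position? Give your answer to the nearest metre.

Observed coordinate differences: Δφ = -0.00298°, Δλ = +0.00005°.
Converting to metres (1° lat = 110880 m, cos φ = 0.958995): observed ΔN = -330.4 m, observed ΔE = 5.3 m.
Subtracting the expected shift leaves a residual of -330.4 − (-322) = -8.4 m north and 5.3 − (37) = -31.7 m east.
Residual distance = √((-8.4)² + (-31.7)²) = 32.8 m.

33 m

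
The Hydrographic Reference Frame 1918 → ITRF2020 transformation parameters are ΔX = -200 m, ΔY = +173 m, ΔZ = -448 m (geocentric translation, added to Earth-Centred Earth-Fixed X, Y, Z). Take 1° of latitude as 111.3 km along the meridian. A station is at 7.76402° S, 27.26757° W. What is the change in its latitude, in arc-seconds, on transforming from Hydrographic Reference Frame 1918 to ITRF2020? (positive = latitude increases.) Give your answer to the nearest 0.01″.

sin φ = -0.135093, cos φ = 0.990833, sin λ = -0.458147, cos λ = 0.888877.
North component: ΔN = −sin φ cos λ·ΔX − sin φ sin λ·ΔY + cos φ·ΔZ = −(-0.135093)(0.888877)(-200) − (-0.135093)(-0.458147)(173) + (0.990833)(-448) = -478.62 m.
1° of latitude spans 111300 m, so Δφ = -478.62 / 111300 × 3600 = -15.481″.

Δφ = -15.48″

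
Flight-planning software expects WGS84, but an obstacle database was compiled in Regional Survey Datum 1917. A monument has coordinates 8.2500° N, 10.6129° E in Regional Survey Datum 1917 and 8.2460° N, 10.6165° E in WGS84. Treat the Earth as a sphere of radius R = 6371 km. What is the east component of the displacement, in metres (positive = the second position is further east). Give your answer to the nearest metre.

ΔE = 396 m

Δφ = 8.2460° − 8.2500° = -0.0040°; Δλ = 10.6165° − 10.6129° = +0.0036°.
1° along a meridian = πR/180 = 111195 m.
ΔN = Δφ × 111195 = -444.8 m; ΔE = Δλ × 111195 × cos(8.2500°) = +0.0036 × 111195 × 0.989651 = 396.2 m.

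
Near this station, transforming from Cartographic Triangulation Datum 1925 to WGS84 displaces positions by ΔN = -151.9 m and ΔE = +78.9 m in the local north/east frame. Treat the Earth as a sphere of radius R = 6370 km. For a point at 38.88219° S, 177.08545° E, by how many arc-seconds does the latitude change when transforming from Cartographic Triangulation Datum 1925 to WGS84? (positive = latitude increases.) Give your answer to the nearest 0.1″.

On a sphere of radius R, 1 rad of latitude = R, so Δφ = ΔN / R = -151.9 / 6370000 = -2.3846e-05 rad = -4.919″.

Δφ = -4.9″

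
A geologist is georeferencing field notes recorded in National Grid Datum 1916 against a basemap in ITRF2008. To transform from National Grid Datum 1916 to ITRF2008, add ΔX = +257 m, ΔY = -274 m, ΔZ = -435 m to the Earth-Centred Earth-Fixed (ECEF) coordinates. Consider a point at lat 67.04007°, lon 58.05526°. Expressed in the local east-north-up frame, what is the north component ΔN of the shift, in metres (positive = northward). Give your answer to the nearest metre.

ΔN = -81 m

The local north axis is (−sin φ cos λ, −sin φ sin λ, cos φ), giving ΔN = -125.206 + 214.086 − 169.688 = -80.81 m.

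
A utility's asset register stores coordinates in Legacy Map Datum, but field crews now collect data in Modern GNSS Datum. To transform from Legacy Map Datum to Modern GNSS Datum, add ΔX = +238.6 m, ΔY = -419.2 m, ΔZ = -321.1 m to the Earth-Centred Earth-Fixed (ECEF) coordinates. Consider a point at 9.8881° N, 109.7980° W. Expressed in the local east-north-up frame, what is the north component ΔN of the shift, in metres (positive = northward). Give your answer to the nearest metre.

ΔN = -370 m

At φ = 9.8881°, λ = -109.7980°: sin φ = 0.171724, cos φ = 0.985145, sin λ = -0.940893, cos λ = -0.338705.
ΔN = −sin φ cos λ·ΔX − sin φ sin λ·ΔY + cos φ·ΔZ = −(0.171724)(-0.338705)(238.6) − (0.171724)(-0.940893)(-419.2) + (0.985145)(-321.1) = -370.18 m.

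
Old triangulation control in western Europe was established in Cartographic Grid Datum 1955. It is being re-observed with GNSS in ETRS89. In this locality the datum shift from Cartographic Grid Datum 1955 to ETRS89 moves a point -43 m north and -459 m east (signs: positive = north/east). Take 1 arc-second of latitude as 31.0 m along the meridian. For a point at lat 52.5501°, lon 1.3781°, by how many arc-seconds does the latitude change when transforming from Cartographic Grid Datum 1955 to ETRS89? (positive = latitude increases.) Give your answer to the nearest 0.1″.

1″ of latitude = 31.00 m, so Δφ = -43.0 / 31.00 = -1.387″.

Δφ = -1.4″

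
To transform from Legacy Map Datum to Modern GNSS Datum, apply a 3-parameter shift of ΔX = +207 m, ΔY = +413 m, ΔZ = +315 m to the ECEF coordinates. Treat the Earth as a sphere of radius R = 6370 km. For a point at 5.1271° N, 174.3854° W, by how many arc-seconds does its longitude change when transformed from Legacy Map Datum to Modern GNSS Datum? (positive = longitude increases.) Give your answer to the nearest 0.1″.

Δλ = -12.7″

sin φ = 0.089365, cos φ = 0.995999, sin λ = -0.097836, cos λ = -0.995203.
East component: ΔE = −sin λ·ΔX + cos λ·ΔY = −(-0.097836)(207) + (-0.995203)(413) = -390.77 m.
1° of latitude spans πR/180 = 111177 m; at latitude φ, 1° of longitude spans that × cos φ = 110732.6 m, so Δλ = -390.77 / 110732.6 × 3600 = -12.704″.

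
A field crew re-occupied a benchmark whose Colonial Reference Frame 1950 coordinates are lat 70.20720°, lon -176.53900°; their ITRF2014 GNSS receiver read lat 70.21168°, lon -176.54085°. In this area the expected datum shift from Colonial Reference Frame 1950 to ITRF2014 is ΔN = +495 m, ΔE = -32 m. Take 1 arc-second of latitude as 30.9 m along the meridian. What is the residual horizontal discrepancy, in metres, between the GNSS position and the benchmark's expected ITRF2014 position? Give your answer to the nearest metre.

Observed coordinate differences: Δφ = +0.00448°, Δλ = -0.00185°.
Converting to metres (1° lat = 111240 m, cos φ = 0.338620): observed ΔN = 498.4 m, observed ΔE = -69.7 m.
Subtracting the expected shift leaves a residual of 498.4 − (495) = 3.4 m north and -69.7 − (-32) = -37.7 m east.
Residual distance = √(3.4² + (-37.7)²) = 37.8 m.

38 m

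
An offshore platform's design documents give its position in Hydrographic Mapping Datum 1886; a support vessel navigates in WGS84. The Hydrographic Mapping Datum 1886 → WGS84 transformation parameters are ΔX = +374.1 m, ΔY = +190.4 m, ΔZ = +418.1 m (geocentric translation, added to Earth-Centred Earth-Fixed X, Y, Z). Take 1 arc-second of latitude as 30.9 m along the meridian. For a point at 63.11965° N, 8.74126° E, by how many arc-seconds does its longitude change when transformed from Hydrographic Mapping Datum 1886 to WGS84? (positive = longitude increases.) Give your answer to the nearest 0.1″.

Δλ = 9.4″

sin φ = 0.891953, cos φ = 0.452129, sin λ = 0.151973, cos λ = 0.988385.
East component: ΔE = −sin λ·ΔX + cos λ·ΔY = −(0.151973)(374.1) + (0.988385)(190.4) = 131.34 m.
1° of latitude spans 3600 × 30.90 = 111240 m; at latitude φ, 1° of longitude spans that × cos φ = 50294.8 m, so Δλ = 131.34 / 50294.8 × 3600 = 9.401″.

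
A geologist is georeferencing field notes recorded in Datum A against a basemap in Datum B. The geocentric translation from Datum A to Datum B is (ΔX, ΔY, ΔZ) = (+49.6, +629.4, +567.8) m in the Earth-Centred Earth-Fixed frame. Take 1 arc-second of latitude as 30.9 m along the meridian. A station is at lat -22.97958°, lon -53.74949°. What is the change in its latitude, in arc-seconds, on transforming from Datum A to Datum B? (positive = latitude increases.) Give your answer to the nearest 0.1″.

Δφ = 10.9″

sin φ = -0.390403, cos φ = 0.920644, sin λ = -0.806439, cos λ = 0.591317.
North component: ΔN = −sin φ cos λ·ΔX − sin φ sin λ·ΔY + cos φ·ΔZ = −(-0.390403)(0.591317)(49.6) − (-0.390403)(-0.806439)(629.4) + (0.920644)(567.8) = 336.03 m.
1° of latitude spans 3600 × 30.90 = 111240 m, so Δφ = 336.03 / 111240 × 3600 = 10.875″.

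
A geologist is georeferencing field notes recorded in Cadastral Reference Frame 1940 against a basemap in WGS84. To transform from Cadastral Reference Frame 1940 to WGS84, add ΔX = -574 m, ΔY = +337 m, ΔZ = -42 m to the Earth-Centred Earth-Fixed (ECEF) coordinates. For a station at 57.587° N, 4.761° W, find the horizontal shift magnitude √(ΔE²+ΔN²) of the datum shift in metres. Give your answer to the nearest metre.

563 m

At φ = 57.587°, λ = -4.761°: sin φ = 0.844206, cos φ = 0.536018, sin λ = -0.083000, cos λ = 0.996550.
ΔE = −sin λ·ΔX + cos λ·ΔY = −(-0.083000)·(-574) + (0.996550)·(337) = 288.20 m.
ΔN = −sin φ cos λ·ΔX − sin φ sin λ·ΔY + cos φ·ΔZ = −(0.844206)(0.996550)(-574) − (0.844206)(-0.083000)(337) + (0.536018)(-42) = 484.00 m.
Horizontal magnitude = √(ΔE² + ΔN²) = √(288.20² + 484.00²) = 563.31 m.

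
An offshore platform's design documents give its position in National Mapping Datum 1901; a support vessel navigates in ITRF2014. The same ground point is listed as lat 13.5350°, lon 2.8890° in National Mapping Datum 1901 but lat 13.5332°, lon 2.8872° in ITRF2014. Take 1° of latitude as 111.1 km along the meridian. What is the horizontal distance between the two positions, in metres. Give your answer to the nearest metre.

Δφ = 13.5332° − 13.5350° = -0.0018°; Δλ = 2.8872° − 2.8890° = -0.0018°.
ΔN = Δφ × 111100 = -200.0 m; ΔE = Δλ × 111100 × cos(13.5350°) = -0.0018 × 111100 × 0.972227 = -194.4 m.
Distance = √(ΔE² + ΔN²) = √((-194.4)² + (-200.0)²) = 278.9 m.

279 m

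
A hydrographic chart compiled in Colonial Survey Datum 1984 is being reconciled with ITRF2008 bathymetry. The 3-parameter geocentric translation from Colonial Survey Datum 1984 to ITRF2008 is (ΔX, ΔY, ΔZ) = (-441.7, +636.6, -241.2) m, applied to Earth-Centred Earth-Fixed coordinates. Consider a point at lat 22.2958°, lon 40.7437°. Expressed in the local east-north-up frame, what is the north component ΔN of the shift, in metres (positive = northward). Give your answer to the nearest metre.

The local north axis is (−sin φ cos λ, −sin φ sin λ, cos φ), giving ΔN = 126.962 − 157.634 − 223.167 = -253.84 m.

ΔN = -254 m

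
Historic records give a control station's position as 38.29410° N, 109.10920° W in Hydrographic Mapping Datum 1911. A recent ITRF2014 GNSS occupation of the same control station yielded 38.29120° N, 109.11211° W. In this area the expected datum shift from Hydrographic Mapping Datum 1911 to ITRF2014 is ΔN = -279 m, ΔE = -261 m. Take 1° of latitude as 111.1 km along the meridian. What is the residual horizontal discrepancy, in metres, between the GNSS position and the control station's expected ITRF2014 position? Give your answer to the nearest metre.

44 m

Observed coordinate differences: Δφ = -0.00290°, Δλ = -0.00291°.
Converting to metres (1° lat = 111100 m, cos φ = 0.784840): observed ΔN = -322.2 m, observed ΔE = -253.7 m.
Subtracting the expected shift leaves a residual of -322.2 − (-279) = -43.2 m north and -253.7 − (-261) = 7.3 m east.
Residual distance = √((-43.2)² + 7.3²) = 43.8 m.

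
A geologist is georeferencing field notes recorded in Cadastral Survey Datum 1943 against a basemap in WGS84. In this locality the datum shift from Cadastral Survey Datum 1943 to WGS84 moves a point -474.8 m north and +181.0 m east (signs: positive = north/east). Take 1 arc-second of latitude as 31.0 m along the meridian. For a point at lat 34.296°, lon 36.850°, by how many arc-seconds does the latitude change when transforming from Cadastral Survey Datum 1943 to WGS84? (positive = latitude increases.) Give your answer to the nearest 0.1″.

1″ of latitude = 31.00 m, so Δφ = -474.8 / 31.00 = -15.316″.

Δφ = -15.3″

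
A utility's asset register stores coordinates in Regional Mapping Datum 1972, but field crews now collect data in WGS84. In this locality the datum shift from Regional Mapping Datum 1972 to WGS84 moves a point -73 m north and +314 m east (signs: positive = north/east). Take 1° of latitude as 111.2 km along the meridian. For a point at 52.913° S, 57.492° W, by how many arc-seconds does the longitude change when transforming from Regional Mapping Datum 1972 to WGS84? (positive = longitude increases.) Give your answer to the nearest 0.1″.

At latitude -52.913°, cos φ = 0.603027.
1° of longitude at this latitude = 111.2 × cos φ = 67.06 km, so Δλ = 314.0 / 67056.6 = 0.0046826° = 16.857″.

Δλ = 16.9″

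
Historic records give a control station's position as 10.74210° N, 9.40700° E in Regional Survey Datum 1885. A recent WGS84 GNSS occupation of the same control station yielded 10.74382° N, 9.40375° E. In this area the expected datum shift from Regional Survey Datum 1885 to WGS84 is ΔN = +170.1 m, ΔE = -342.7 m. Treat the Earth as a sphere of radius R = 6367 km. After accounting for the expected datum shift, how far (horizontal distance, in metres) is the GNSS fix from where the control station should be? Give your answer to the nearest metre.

Observed coordinate differences: Δφ = +0.00172°, Δλ = -0.00325°.
Converting to metres (1° lat = 111125 m, cos φ = 0.982476): observed ΔN = 191.1 m, observed ΔE = -354.8 m.
Subtracting the expected shift leaves a residual of 191.1 − (170.1) = 21.0 m north and -354.8 − (-342.7) = -12.1 m east.
Residual distance = √(21.0² + (-12.1)²) = 24.3 m.

24 m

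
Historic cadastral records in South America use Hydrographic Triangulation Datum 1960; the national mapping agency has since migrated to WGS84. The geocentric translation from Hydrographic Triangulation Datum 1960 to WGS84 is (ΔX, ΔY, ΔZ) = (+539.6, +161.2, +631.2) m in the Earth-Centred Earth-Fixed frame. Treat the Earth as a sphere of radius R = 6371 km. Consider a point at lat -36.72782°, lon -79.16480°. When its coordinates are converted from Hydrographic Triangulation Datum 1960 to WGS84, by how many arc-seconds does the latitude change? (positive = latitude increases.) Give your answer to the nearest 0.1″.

Δφ = 15.3″

sin φ = -0.598014, cos φ = 0.801485, sin λ = -0.982172, cos λ = 0.187985.
North component: ΔN = −sin φ cos λ·ΔX − sin φ sin λ·ΔY + cos φ·ΔZ = −(-0.598014)(0.187985)(539.6) − (-0.598014)(-0.982172)(161.2) + (0.801485)(631.2) = 471.88 m.
1° of latitude spans πR/180 = 111195 m, so Δφ = 471.88 / 111195 × 3600 = 15.277″.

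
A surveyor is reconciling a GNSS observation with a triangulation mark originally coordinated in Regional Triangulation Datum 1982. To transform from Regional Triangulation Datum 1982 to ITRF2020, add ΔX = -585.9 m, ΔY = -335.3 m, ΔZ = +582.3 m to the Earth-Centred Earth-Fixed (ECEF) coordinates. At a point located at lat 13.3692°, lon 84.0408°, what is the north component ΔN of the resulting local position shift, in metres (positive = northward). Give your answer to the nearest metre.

At φ = 13.3692°, λ = 84.0408°: sin φ = 0.231225, cos φ = 0.972900, sin λ = 0.994596, cos λ = 0.103820.
ΔN = −sin φ cos λ·ΔX − sin φ sin λ·ΔY + cos φ·ΔZ = −(0.231225)(0.103820)(-585.9) − (0.231225)(0.994596)(-335.3) + (0.972900)(582.3) = 657.70 m.

ΔN = 658 m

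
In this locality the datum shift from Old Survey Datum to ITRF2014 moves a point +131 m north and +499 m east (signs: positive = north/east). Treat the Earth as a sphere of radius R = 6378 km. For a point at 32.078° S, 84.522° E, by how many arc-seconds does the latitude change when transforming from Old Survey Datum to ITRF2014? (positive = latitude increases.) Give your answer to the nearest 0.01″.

On a sphere of radius R, 1 rad of latitude = R, so Δφ = ΔN / R = 131.0 / 6378000 = 2.0539e-05 rad = 4.237″.

Δφ = 4.24″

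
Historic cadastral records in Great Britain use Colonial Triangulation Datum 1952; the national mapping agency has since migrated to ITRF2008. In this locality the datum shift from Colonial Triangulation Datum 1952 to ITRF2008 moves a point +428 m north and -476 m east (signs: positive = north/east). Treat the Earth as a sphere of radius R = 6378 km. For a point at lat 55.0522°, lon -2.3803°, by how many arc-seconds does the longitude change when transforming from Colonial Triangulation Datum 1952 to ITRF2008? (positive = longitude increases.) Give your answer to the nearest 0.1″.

Δλ = -26.9″

At latitude 55.0522°, cos φ = 0.572830.
One radian of longitude at latitude φ spans R cos φ, so Δλ = ΔE / (R cos φ) = -476.0 / (6378000 × 0.572830) = -1.3029e-04 rad = -26.873″.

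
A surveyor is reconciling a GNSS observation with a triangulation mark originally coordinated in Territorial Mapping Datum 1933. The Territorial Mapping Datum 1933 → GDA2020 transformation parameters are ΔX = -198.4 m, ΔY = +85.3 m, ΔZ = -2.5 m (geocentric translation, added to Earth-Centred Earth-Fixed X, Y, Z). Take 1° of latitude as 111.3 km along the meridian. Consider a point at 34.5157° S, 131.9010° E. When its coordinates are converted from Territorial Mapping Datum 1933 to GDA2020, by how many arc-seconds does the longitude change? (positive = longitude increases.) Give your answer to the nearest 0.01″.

Δλ = 3.56″

sin φ = -0.566632, cos φ = 0.823971, sin λ = 0.744300, cos λ = -0.667846.
East component: ΔE = −sin λ·ΔX + cos λ·ΔY = −(0.744300)(-198.4) + (-0.667846)(85.3) = 90.70 m.
1° of latitude spans 111300 m; at latitude φ, 1° of longitude spans that × cos φ = 91708.0 m, so Δλ = 90.70 / 91708.0 × 3600 = 3.561″.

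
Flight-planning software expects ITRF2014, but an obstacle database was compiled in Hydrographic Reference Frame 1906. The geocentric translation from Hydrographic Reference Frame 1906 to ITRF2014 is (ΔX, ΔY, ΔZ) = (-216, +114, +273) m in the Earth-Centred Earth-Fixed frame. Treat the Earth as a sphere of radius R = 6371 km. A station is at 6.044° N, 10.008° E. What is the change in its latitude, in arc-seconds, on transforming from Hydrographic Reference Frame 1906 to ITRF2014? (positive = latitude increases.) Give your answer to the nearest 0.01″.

Δφ = 9.45″

sin φ = 0.105292, cos φ = 0.994441, sin λ = 0.173786, cos λ = 0.984783.
North component: ΔN = −sin φ cos λ·ΔX − sin φ sin λ·ΔY + cos φ·ΔZ = −(0.105292)(0.984783)(-216) − (0.105292)(0.173786)(114) + (0.994441)(273) = 291.79 m.
1° of latitude spans πR/180 = 111195 m, so Δφ = 291.79 / 111195 × 3600 = 9.447″.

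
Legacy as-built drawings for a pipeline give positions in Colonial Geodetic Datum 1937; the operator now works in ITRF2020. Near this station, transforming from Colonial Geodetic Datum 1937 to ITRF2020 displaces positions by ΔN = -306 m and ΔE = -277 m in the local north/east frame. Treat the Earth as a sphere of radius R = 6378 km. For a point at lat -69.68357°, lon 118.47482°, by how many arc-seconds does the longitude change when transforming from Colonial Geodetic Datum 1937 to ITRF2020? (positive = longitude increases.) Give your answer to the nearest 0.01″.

At latitude -69.68357°, cos φ = 0.347205.
One radian of longitude at latitude φ spans R cos φ, so Δλ = ΔE / (R cos φ) = -277.0 / (6378000 × 0.347205) = -1.2509e-04 rad = -25.801″.

Δλ = -25.80″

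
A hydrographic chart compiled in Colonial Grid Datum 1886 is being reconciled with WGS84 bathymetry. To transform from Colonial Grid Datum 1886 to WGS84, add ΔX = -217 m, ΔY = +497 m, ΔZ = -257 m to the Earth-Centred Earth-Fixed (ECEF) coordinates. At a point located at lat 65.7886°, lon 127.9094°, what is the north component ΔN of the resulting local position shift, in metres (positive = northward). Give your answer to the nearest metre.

The local north axis is (−sin φ cos λ, −sin φ sin λ, cos φ), giving ΔN = -121.600 − 357.633 − 105.397 = -584.63 m.

ΔN = -585 m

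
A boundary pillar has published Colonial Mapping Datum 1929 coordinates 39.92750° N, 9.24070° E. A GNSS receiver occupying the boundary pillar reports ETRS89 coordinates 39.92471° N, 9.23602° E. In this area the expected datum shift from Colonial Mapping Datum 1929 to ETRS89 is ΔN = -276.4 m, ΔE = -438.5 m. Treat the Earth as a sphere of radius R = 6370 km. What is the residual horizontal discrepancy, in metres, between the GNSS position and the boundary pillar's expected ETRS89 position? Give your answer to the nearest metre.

52 m

Observed coordinate differences: Δφ = -0.00279°, Δλ = -0.00468°.
Converting to metres (1° lat = 111177 m, cos φ = 0.766857): observed ΔN = -310.2 m, observed ΔE = -399.0 m.
Subtracting the expected shift leaves a residual of -310.2 − (-276.4) = -33.8 m north and -399.0 − (-438.5) = 39.5 m east.
Residual distance = √((-33.8)² + 39.5²) = 52.0 m.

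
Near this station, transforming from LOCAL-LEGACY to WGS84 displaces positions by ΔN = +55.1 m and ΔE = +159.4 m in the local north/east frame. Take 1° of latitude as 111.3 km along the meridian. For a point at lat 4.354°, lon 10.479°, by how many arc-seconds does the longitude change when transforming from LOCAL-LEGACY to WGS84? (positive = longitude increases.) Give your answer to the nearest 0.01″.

Δλ = 5.17″

At latitude 4.354°, cos φ = 0.997114.
1° of longitude at this latitude = 111.3 × cos φ = 110.98 km, so Δλ = 159.4 / 110978.8 = 0.0014363° = 5.171″.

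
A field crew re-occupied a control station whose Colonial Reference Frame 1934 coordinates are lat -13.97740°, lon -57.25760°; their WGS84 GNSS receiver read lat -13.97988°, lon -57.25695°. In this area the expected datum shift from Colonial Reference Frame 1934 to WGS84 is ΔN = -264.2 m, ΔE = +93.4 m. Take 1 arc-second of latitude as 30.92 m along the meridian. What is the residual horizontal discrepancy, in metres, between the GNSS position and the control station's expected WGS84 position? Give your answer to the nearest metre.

26 m

Observed coordinate differences: Δφ = -0.00248°, Δλ = +0.00065°.
Converting to metres (1° lat = 111312 m, cos φ = 0.970391): observed ΔN = -276.1 m, observed ΔE = 70.2 m.
Subtracting the expected shift leaves a residual of -276.1 − (-264.2) = -11.9 m north and 70.2 − (93.4) = -23.2 m east.
Residual distance = √((-11.9)² + (-23.2)²) = 26.0 m.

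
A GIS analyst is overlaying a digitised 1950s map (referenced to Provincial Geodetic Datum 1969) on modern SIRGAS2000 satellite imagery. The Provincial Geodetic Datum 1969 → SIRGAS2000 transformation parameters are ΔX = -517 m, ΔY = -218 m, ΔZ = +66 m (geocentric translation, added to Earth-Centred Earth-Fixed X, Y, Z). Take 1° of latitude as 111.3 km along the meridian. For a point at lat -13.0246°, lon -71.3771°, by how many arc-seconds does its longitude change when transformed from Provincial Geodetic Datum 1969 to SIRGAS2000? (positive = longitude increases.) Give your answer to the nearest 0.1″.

sin φ = -0.225369, cos φ = 0.974273, sin λ = -0.947641, cos λ = 0.319338.
East component: ΔE = −sin λ·ΔX + cos λ·ΔY = −(-0.947641)(-517) + (0.319338)(-218) = -559.55 m.
1° of latitude spans 111300 m; at latitude φ, 1° of longitude spans that × cos φ = 108436.6 m, so Δλ = -559.55 / 108436.6 × 3600 = -18.576″.

Δλ = -18.6″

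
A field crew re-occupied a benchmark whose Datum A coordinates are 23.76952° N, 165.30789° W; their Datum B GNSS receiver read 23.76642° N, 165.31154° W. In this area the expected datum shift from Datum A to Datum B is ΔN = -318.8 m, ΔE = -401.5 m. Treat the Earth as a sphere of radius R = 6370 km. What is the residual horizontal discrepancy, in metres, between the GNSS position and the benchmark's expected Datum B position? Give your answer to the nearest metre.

Observed coordinate differences: Δφ = -0.00310°, Δλ = -0.00365°.
Converting to metres (1° lat = 111177 m, cos φ = 0.915174): observed ΔN = -344.7 m, observed ΔE = -371.4 m.
Subtracting the expected shift leaves a residual of -344.7 − (-318.8) = -25.9 m north and -371.4 − (-401.5) = 30.1 m east.
Residual distance = √((-25.9)² + 30.1²) = 39.7 m.

40 m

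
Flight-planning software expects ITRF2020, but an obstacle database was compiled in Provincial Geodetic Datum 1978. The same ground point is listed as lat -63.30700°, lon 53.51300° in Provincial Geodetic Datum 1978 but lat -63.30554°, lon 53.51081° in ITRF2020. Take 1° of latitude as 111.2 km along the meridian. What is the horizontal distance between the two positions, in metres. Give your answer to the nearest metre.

Δφ = -63.30554° − -63.30700° = +0.00146°; Δλ = 53.51081° − 53.51300° = -0.00219°.
ΔN = Δφ × 111200 = 162.4 m; ΔE = Δλ × 111200 × cos(-63.30700°) = -0.00219 × 111200 × 0.449210 = -109.4 m.
Distance = √(ΔE² + ΔN²) = √((-109.4)² + 162.4²) = 195.8 m.

196 m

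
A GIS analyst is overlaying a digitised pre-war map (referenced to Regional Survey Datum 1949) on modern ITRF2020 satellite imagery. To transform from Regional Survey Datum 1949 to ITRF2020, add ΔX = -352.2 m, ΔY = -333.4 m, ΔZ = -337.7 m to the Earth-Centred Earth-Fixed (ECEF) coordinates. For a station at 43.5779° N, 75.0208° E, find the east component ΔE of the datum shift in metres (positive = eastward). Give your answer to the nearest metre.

At φ = 43.5779°, λ = 75.0208°: sin φ = 0.689340, cos φ = 0.724438, sin λ = 0.966020, cos λ = 0.258468.
ΔE = −sin λ·ΔX + cos λ·ΔY = −(0.966020)·(-352.2) + (0.258468)·(-333.4) = 254.06 m.

ΔE = 254 m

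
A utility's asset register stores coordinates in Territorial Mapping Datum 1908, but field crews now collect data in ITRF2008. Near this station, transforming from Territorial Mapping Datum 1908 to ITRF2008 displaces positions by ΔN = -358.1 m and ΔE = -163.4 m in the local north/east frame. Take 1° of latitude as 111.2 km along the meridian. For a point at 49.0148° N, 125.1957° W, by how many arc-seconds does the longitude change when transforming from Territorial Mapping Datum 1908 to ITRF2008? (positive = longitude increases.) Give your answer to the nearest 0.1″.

At latitude 49.0148°, cos φ = 0.655864.
1° of longitude at this latitude = 111.2 × cos φ = 72.93 km, so Δλ = -163.4 / 72932.1 = -0.0022404° = -8.066″.

Δλ = -8.1″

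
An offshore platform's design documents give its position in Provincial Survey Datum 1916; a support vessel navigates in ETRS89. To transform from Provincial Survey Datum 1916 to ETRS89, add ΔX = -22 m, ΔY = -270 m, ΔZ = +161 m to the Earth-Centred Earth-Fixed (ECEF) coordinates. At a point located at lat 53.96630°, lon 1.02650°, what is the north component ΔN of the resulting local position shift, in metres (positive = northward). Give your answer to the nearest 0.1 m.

At φ = 53.96630°, λ = 1.02650°: sin φ = 0.808671, cos φ = 0.588261, sin λ = 0.017915, cos λ = 0.999840.
ΔN = −sin φ cos λ·ΔX − sin φ sin λ·ΔY + cos φ·ΔZ = −(0.808671)(0.999840)(-22) − (0.808671)(0.017915)(-270) + (0.588261)(161) = 116.41 m.

ΔN = 116.4 m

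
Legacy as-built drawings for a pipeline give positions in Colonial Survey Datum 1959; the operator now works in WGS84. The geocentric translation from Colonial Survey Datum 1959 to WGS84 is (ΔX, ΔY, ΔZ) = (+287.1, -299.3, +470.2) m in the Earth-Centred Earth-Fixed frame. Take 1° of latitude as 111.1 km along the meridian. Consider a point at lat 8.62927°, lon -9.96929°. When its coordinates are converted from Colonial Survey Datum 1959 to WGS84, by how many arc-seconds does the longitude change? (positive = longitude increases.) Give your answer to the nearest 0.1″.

Δλ = -8.0″

sin φ = 0.150040, cos φ = 0.988680, sin λ = -0.173120, cos λ = 0.984901.
East component: ΔE = −sin λ·ΔX + cos λ·ΔY = −(-0.173120)(287.1) + (0.984901)(-299.3) = -245.08 m.
1° of latitude spans 111100 m; at latitude φ, 1° of longitude spans that × cos φ = 109842.3 m, so Δλ = -245.08 / 109842.3 × 3600 = -8.032″.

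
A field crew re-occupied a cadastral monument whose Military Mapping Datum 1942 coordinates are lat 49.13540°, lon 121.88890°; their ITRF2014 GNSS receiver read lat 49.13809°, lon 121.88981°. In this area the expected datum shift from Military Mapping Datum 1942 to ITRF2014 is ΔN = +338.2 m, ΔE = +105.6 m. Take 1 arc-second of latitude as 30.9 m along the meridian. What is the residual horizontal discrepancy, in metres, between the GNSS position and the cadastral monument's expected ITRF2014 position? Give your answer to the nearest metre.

Observed coordinate differences: Δφ = +0.00269°, Δλ = +0.00091°.
Converting to metres (1° lat = 111240 m, cos φ = 0.654274): observed ΔN = 299.2 m, observed ΔE = 66.2 m.
Subtracting the expected shift leaves a residual of 299.2 − (338.2) = -39.0 m north and 66.2 − (105.6) = -39.4 m east.
Residual distance = √((-39.0)² + (-39.4)²) = 55.4 m.

55 m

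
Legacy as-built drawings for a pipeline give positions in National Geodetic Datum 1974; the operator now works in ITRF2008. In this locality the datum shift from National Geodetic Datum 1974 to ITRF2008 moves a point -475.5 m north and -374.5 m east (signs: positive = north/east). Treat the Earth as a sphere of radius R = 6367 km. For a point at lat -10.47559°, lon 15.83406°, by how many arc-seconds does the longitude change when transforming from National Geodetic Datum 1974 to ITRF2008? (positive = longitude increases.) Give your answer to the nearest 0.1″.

At latitude -10.47559°, cos φ = 0.983332.
One radian of longitude at latitude φ spans R cos φ, so Δλ = ΔE / (R cos φ) = -374.5 / (6367000 × 0.983332) = -5.9816e-05 rad = -12.338″.

Δλ = -12.3″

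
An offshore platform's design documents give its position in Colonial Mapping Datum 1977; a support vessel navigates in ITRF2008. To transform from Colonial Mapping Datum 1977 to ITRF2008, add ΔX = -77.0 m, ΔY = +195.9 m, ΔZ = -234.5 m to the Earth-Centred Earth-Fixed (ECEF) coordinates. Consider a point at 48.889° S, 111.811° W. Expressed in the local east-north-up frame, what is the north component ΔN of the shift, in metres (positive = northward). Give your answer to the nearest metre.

At φ = -48.889°, λ = -111.811°: sin φ = -0.753437, cos φ = 0.657520, sin λ = -0.928415, cos λ = -0.371546.
ΔN = −sin φ cos λ·ΔX − sin φ sin λ·ΔY + cos φ·ΔZ = −(-0.753437)(-0.371546)(-77.0) − (-0.753437)(-0.928415)(195.9) + (0.657520)(-234.5) = -269.67 m.

ΔN = -270 m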